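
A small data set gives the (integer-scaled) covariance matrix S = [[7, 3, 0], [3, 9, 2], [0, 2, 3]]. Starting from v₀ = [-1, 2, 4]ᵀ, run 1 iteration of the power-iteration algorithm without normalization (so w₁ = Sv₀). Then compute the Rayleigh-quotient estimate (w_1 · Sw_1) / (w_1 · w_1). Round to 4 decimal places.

w1 = Sv₀ = (7·(-1) + 3·2 + 0·4; 3·(-1) + 9·2 + 2·4; 0·(-1) + 2·2 + 3·4) = (-1, 23, 16)
Sw1 = (62, 236, 94)
w1·Sw1 = (-1)·62 + 23·236 + 16·94 = 6870; w1·w1 = (-1)·(-1) + 23·23 + 16·16 = 786
λ ≈ 6870/786 = 8.7405

λ ≈ 8.7405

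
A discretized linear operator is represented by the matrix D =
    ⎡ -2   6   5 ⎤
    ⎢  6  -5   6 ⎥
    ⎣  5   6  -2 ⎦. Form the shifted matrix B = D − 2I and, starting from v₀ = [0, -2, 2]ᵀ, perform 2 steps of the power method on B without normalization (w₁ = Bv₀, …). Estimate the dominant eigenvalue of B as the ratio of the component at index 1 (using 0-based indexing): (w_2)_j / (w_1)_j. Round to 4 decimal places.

μ ≈ -12.0769

B = D − 2I has rows (-4, 6, 5); (6, -7, 6); (5, 6, -4)
w1 = Bv₀ = (-2, 26, -20)
w2 = Bw1 = (64, -314, 226)
Ratio: -314/26 = -12.0769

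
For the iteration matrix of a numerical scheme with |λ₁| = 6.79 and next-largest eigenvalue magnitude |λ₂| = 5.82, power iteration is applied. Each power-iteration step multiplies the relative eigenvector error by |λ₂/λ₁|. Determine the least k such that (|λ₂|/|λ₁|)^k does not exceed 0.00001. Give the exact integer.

75

|λ₂/λ₁| = 5.82/6.79 = 0.85714
Need k ≥ ln(0.00001) / ln(0.85714) = -11.5129 / -0.1542 ≈ 74.686
Smallest integer k satisfying the bound: 75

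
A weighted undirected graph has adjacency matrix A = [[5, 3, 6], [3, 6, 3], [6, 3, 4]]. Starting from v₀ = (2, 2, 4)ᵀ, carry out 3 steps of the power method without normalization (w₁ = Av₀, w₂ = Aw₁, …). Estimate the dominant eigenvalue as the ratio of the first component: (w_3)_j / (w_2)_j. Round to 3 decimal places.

λ ≈ 13.101

w1 = Av₀ = (5·2 + 3·2 + 6·4; 3·2 + 6·2 + 3·4; 6·2 + 3·2 + 4·4) = (40, 30, 34)
w2 = Aw1 = (5·40 + 3·30 + 6·34; 3·40 + 6·30 + 3·34; 6·40 + 3·30 + 4·34) = (494, 402, 466)
w3 = Aw2 = (6472, 5292, 6034)
Ratio at component: 6472 / 494 = 13.101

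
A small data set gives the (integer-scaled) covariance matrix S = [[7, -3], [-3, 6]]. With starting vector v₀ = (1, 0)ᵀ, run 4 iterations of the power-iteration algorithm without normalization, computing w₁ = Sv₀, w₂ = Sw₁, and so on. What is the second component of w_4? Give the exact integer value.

-4017

w1 = Sv₀ = (7·1 + (-3)·0; (-3)·1 + 6·0) = (7, -3)
w2 = Sw1 = (7·7 + (-3)·(-3); (-3)·7 + 6·(-3)) = (58, -39)
w3 = Sw2 = (523, -408)
w4 = Sw3 = (4885, -4017)
The requested component of w4 is -4017.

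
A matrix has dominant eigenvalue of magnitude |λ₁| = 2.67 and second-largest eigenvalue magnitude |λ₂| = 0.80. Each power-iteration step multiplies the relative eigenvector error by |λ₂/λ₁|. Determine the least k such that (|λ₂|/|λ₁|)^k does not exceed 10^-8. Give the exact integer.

|λ₂/λ₁| = 0.80/2.67 = 0.29963
Need k ≥ ln(10^-8) / ln(0.29963) = -18.4207 / -1.2052 ≈ 15.284
Smallest integer k satisfying the bound: 16

16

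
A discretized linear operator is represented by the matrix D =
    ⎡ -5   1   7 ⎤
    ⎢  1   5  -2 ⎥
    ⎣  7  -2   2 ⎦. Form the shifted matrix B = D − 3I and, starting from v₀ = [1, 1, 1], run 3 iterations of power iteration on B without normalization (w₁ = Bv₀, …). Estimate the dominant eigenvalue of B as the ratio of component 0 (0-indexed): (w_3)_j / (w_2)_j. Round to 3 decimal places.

B = D − 3I has rows (-8, 1, 7); (1, 2, -2); (7, -2, -1)
w1 = Bv₀ = ((-8)·1 + 1·1 + 7·1; 1·1 + 2·1 + (-2)·1; 7·1 + (-2)·1 + (-1)·1) = (0, 1, 4)
w2 = Bw1 = ((-8)·0 + 1·1 + 7·4; 1·0 + 2·1 + (-2)·4; 7·0 + (-2)·1 + (-1)·4) = (29, -6, -6)
w3 = Bw2 = (-280, 29, 221)
Ratio: -280/29 = -9.655

-9.655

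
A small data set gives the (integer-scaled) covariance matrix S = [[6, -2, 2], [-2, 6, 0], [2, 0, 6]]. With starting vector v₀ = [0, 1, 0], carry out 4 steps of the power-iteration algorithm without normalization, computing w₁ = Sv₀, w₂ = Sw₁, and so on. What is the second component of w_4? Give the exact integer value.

w1 = Sv₀ = (6·0 + (-2)·1 + 2·0; (-2)·0 + 6·1 + 0·0; 2·0 + 0·1 + 6·0) = (-2, 6, 0)
w2 = Sw1 = (6·(-2) + (-2)·6 + 2·0; (-2)·(-2) + 6·6 + 0·0; 2·(-2) + 0·6 + 6·0) = (-24, 40, -4)
w3 = Sw2 = (-232, 288, -72)
w4 = Sw3 = (-2112, 2192, -896)
The requested component of w4 is 2192.

2192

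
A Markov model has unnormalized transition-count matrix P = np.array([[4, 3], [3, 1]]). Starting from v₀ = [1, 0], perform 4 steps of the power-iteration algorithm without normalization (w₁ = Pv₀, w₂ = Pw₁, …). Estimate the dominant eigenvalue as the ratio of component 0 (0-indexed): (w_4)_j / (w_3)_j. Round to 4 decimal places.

5.8621

w1 = Pv₀ = (4, 3)
w2 = Pw1 = (25, 15)
w3 = Pw2 = (145, 90)
w4 = Pw3 = (850, 525)
Ratio at component: 850 / 145 = 5.8621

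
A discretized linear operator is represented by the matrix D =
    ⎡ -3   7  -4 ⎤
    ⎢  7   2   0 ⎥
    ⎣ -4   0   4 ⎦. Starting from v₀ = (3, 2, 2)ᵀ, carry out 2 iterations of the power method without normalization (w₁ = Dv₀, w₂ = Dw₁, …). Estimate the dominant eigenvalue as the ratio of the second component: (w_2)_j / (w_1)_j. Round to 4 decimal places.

λ ≈ 1.1600

w1 = Dv₀ = ((-3)·3 + 7·2 + (-4)·2; 7·3 + 2·2 + 0·2; (-4)·3 + 0·2 + 4·2) = (-3, 25, -4)
w2 = Dw1 = ((-3)·(-3) + 7·25 + (-4)·(-4); 7·(-3) + 2·25 + 0·(-4); (-4)·(-3) + 0·25 + 4·(-4)) = (200, 29, -4)
Ratio at component: 29 / 25 = 1.1600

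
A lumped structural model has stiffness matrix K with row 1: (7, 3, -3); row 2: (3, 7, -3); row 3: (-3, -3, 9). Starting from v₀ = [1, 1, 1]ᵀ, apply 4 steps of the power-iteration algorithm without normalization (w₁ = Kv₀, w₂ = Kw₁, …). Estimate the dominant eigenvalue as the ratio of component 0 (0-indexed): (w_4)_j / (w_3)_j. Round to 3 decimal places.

w1 = Kv₀ = (7·1 + 3·1 + (-3)·1; 3·1 + 7·1 + (-3)·1; (-3)·1 + (-3)·1 + 9·1) = (7, 7, 3)
w2 = Kw1 = (7·7 + 3·7 + (-3)·3; 3·7 + 7·7 + (-3)·3; (-3)·7 + (-3)·7 + 9·3) = (61, 61, -15)
w3 = Kw2 = (655, 655, -501)
w4 = Kw3 = (8053, 8053, -8439)
Ratio at component: 8053 / 655 = 12.295

λ ≈ 12.295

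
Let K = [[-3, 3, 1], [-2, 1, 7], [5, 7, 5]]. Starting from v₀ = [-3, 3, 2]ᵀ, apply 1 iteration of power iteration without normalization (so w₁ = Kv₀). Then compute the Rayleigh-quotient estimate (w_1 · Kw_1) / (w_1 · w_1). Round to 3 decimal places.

w1 = Kv₀ = (20, 23, 16)
Kw1 = (25, 95, 341)
w1·Kw1 = 20·25 + 23·95 + 16·341 = 8141; w1·w1 = 20·20 + 23·23 + 16·16 = 1185
λ ≈ 8141/1185 = 6.870

6.870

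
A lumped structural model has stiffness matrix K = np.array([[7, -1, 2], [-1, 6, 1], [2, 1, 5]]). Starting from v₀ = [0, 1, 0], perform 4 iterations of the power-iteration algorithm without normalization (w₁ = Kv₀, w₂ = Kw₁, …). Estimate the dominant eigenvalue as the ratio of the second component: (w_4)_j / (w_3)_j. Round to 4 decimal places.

6.6371

w1 = Kv₀ = (7·0 + (-1)·1 + 2·0; (-1)·0 + 6·1 + 1·0; 2·0 + 1·1 + 5·0) = (-1, 6, 1)
w2 = Kw1 = (7·(-1) + (-1)·6 + 2·1; (-1)·(-1) + 6·6 + 1·1; 2·(-1) + 1·6 + 5·1) = (-11, 38, 9)
w3 = Kw2 = (-97, 248, 61)
w4 = Kw3 = (-805, 1646, 359)
Ratio at component: 1646 / 248 = 6.6371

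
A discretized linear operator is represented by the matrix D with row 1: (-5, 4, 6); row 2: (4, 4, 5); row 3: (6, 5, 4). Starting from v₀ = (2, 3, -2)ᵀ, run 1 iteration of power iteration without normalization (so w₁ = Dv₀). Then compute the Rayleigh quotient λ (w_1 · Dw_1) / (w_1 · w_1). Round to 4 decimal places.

w1 = Dv₀ = ((-5)·2 + 4·3 + 6·(-2); 4·2 + 4·3 + 5·(-2); 6·2 + 5·3 + 4·(-2)) = (-10, 10, 19)
Dw1 = (204, 95, 66)
w1·Dw1 = (-10)·204 + 10·95 + 19·66 = 164; w1·w1 = (-10)·(-10) + 10·10 + 19·19 = 561
λ ≈ 164/561 = 0.2923

0.2923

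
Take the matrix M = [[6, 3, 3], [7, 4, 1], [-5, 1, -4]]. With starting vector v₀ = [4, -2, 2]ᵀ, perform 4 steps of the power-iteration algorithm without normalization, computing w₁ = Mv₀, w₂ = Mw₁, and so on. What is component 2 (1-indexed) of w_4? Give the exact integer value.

w1 = Mv₀ = (24, 22, -30)
w2 = Mw1 = (120, 226, 22)
w3 = Mw2 = (1464, 1766, -462)
w4 = Mw3 = (12696, 16850, -3706)
The requested component of w4 is 16850.

16850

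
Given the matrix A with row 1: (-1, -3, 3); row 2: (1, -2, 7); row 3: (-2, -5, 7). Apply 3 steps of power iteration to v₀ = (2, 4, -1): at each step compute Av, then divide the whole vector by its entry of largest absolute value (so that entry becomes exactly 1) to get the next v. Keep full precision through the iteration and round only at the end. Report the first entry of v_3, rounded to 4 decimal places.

-0.6868

Av0 = (-17.00000, -13.00000, -31.00000); divide by -31.00000 → v1 = (0.54839, 0.41935, 1.00000)
Av1 = (1.19355, 6.70968, 3.80645); divide by 6.70968 → v2 = (0.17788, 1.00000, 0.56731)
Av2 = (-1.47596, 2.14904, -1.38462); divide by 2.14904 → v3 = (-0.68680, 1.00000, -0.64430)
Requested entry of v3: 307/-447 = -0.6868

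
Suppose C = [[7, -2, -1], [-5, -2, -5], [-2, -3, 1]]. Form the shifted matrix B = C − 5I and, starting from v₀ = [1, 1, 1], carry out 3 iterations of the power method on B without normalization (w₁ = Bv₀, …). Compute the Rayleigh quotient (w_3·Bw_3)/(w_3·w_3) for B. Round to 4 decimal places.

μ ≈ -10.5481

B = C − 5I has rows (2, -2, -1); (-5, -7, -5); (-2, -3, -4)
w1 = Bv₀ = (-1, -17, -9)
w2 = Bw1 = (41, 169, 89)
w3 = Bw2 = (-345, -1833, -945)
Bw3 = (3921, 19281, 9969)
w3·Bw3 = -46115523; w3·w3 = 4371939; μ ≈ -46115523/4371939 = -10.5481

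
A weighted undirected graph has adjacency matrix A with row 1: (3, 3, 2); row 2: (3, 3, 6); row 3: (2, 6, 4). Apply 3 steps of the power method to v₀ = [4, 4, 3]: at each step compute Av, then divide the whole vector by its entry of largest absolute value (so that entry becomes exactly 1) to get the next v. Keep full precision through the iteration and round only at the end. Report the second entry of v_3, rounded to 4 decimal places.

Av0 = (30.00000, 42.00000, 44.00000); divide by 44.00000 → v1 = (0.68182, 0.95455, 1.00000)
Av1 = (6.90909, 10.90909, 11.09091); divide by 11.09091 → v2 = (0.62295, 0.98361, 1.00000)
Av2 = (6.81967, 10.81967, 11.14754); divide by 11.14754 → v3 = (0.61176, 0.97059, 1.00000)
Requested entry of v3: 5280/5440 = 0.9706

0.9706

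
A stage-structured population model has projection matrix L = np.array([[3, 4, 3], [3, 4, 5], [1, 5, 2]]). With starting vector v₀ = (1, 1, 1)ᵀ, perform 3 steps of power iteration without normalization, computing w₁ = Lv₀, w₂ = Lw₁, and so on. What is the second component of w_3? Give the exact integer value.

w1 = Lv₀ = (3·1 + 4·1 + 3·1; 3·1 + 4·1 + 5·1; 1·1 + 5·1 + 2·1) = (10, 12, 8)
w2 = Lw1 = (3·10 + 4·12 + 3·8; 3·10 + 4·12 + 5·8; 1·10 + 5·12 + 2·8) = (102, 118, 86)
w3 = Lw2 = (1036, 1208, 864)
The requested component of w3 is 1208.

1208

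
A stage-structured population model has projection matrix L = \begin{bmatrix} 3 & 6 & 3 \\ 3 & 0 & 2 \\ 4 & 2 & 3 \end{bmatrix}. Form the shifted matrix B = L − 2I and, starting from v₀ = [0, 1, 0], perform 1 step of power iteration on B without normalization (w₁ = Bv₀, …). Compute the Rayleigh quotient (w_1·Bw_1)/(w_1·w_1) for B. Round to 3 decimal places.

B = L − 2I has rows (1, 6, 3); (3, -2, 2); (4, 2, 1)
w1 = Bv₀ = (1·0 + 6·1 + 3·0; 3·0 + (-2)·1 + 2·0; 4·0 + 2·1 + 1·0) = (6, -2, 2)
Bw1 = (0, 26, 22)
w1·Bw1 = -8; w1·w1 = 44; μ ≈ -8/44 = -0.182

μ ≈ -0.182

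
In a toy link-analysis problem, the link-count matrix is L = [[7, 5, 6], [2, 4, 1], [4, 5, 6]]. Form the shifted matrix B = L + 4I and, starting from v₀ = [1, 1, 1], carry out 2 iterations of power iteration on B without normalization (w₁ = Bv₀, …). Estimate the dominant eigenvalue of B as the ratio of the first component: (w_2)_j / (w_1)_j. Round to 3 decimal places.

B = L + 4I has rows (11, 5, 6); (2, 8, 1); (4, 5, 10)
w1 = Bv₀ = (22, 11, 19)
w2 = Bw1 = (411, 151, 333)
Ratio: 411/22 = 18.682

18.682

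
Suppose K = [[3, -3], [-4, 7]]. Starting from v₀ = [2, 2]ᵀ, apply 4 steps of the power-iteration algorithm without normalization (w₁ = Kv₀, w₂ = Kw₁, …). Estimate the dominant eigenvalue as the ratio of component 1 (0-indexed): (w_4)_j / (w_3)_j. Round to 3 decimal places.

w1 = Kv₀ = (3·2 + (-3)·2; (-4)·2 + 7·2) = (0, 6)
w2 = Kw1 = (3·0 + (-3)·6; (-4)·0 + 7·6) = (-18, 42)
w3 = Kw2 = (-180, 366)
w4 = Kw3 = (-1638, 3282)
Ratio at component: 3282 / 366 = 8.967

λ ≈ 8.967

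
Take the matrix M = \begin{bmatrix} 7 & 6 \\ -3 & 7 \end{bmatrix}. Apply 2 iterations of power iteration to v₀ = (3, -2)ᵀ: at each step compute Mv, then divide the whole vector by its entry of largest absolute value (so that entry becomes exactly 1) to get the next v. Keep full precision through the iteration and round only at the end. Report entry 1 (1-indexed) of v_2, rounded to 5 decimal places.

Mv0 = (9.000000, -23.000000); divide by -23.000000 → v1 = (-0.391304, 1.000000)
Mv1 = (3.260870, 8.173913); divide by 8.173913 → v2 = (0.398936, 1.000000)
Requested entry of v2: -75/-188 = 0.39894

0.39894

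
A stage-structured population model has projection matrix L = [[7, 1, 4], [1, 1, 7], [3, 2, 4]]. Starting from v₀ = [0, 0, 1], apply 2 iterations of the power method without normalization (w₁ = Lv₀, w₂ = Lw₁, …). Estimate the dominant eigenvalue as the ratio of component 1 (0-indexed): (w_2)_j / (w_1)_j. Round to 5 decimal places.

λ ≈ 5.57143

w1 = Lv₀ = (7·0 + 1·0 + 4·1; 1·0 + 1·0 + 7·1; 3·0 + 2·0 + 4·1) = (4, 7, 4)
w2 = Lw1 = (7·4 + 1·7 + 4·4; 1·4 + 1·7 + 7·4; 3·4 + 2·7 + 4·4) = (51, 39, 42)
Ratio at component: 39 / 7 = 5.57143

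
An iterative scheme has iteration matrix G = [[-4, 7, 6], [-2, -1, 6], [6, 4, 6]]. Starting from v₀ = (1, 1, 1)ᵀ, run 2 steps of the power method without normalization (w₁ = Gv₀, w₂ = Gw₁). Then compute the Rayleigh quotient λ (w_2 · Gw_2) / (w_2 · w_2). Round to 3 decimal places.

w1 = Gv₀ = ((-4)·1 + 7·1 + 6·1; (-2)·1 + (-1)·1 + 6·1; 6·1 + 4·1 + 6·1) = (9, 3, 16)
w2 = Gw1 = ((-4)·9 + 7·3 + 6·16; (-2)·9 + (-1)·3 + 6·16; 6·9 + 4·3 + 6·16) = (81, 75, 162)
Gw2 = (1173, 735, 1758)
w2·Gw2 = 81·1173 + 75·735 + 162·1758 = 434934; w2·w2 = 81·81 + 75·75 + 162·162 = 38430
λ ≈ 434934/38430 = 11.318

11.318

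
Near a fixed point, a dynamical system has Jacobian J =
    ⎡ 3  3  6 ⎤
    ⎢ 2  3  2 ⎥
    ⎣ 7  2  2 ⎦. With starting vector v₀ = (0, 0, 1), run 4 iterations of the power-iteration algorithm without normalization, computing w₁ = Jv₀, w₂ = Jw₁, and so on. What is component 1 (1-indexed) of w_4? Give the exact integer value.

4512

w1 = Jv₀ = (6, 2, 2)
w2 = Jw1 = (36, 22, 50)
w3 = Jw2 = (474, 238, 396)
w4 = Jw3 = (4512, 2454, 4586)
The requested component of w4 is 4512.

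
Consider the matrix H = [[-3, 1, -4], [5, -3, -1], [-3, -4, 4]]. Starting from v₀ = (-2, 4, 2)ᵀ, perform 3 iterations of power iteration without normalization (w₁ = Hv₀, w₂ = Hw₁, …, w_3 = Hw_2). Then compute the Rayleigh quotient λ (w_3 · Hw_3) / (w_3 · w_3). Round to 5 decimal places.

0.00954

w1 = Hv₀ = ((-3)·(-2) + 1·4 + (-4)·2; 5·(-2) + (-3)·4 + (-1)·2; (-3)·(-2) + (-4)·4 + 4·2) = (2, -24, -2)
w2 = Hw1 = ((-3)·2 + 1·(-24) + (-4)·(-2); 5·2 + (-3)·(-24) + (-1)·(-2); (-3)·2 + (-4)·(-24) + 4·(-2)) = (-22, 84, 82)
w3 = Hw2 = (-178, -444, 58)
Hw3 = (-142, 384, 2542)
w3·Hw3 = (-178)·(-142) + (-444)·384 + 58·2542 = 2216; w3·w3 = (-178)·(-178) + (-444)·(-444) + 58·58 = 232184
λ ≈ 2216/232184 = 0.00954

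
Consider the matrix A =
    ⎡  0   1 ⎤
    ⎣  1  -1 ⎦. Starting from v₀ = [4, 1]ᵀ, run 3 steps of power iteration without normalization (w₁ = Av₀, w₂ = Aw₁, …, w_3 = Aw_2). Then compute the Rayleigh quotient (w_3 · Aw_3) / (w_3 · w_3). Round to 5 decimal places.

w1 = Av₀ = (0·4 + 1·1; 1·4 + (-1)·1) = (1, 3)
w2 = Aw1 = (0·1 + 1·3; 1·1 + (-1)·3) = (3, -2)
w3 = Aw2 = (-2, 5)
Aw3 = (5, -7)
w3·Aw3 = (-2)·5 + 5·(-7) = -45; w3·w3 = (-2)·(-2) + 5·5 = 29
λ ≈ -45/29 = -1.55172

-1.55172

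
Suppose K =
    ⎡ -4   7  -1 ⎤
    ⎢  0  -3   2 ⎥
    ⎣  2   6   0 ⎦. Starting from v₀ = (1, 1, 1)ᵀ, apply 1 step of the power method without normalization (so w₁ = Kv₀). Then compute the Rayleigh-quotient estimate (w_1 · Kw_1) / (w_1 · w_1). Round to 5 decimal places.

-1.17391

w1 = Kv₀ = (2, -1, 8)
Kw1 = (-23, 19, -2)
w1·Kw1 = 2·(-23) + (-1)·19 + 8·(-2) = -81; w1·w1 = 2·2 + (-1)·(-1) + 8·8 = 69
λ ≈ -81/69 = -1.17391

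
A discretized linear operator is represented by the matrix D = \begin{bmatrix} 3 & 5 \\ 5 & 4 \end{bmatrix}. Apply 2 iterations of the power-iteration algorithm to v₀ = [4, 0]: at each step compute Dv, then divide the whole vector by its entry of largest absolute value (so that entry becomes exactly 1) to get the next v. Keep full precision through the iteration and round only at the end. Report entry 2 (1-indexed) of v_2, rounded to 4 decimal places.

1.0000

Dv0 = (12.00000, 20.00000); divide by 20.00000 → v1 = (0.60000, 1.00000)
Dv1 = (6.80000, 7.00000); divide by 7.00000 → v2 = (0.97143, 1.00000)
Requested entry of v2: 140/140 = 1.0000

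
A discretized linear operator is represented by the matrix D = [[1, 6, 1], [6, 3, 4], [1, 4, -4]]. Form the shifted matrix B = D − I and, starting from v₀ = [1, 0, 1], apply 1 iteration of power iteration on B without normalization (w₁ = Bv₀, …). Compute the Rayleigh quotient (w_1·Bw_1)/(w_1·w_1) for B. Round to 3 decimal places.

B = D − I has rows (0, 6, 1); (6, 2, 4); (1, 4, -5)
w1 = Bv₀ = (1, 10, -4)
Bw1 = (56, 10, 61)
w1·Bw1 = -88; w1·w1 = 117; μ ≈ -88/117 = -0.752

μ ≈ -0.752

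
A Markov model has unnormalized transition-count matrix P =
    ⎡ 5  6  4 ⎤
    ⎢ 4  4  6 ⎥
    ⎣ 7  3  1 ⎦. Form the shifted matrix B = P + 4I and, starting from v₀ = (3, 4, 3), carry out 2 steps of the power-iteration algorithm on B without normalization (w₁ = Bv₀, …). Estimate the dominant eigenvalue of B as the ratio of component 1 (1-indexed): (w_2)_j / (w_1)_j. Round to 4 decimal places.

B = P + 4I has rows (9, 6, 4); (4, 8, 6); (7, 3, 5)
w1 = Bv₀ = (63, 62, 48)
w2 = Bw1 = (1131, 1036, 867)
Ratio: 1131/63 = 17.9524

17.9524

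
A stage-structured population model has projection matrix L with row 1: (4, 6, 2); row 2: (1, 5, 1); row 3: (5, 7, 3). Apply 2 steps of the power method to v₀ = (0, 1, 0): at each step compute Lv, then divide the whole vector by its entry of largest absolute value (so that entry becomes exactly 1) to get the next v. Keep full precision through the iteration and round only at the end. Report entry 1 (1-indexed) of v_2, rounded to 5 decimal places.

0.79070

Lv0 = (6.000000, 5.000000, 7.000000); divide by 7.000000 → v1 = (0.857143, 0.714286, 1.000000)
Lv1 = (9.714286, 5.428571, 12.285714); divide by 12.285714 → v2 = (0.790698, 0.441860, 1.000000)
Requested entry of v2: 68/86 = 0.79070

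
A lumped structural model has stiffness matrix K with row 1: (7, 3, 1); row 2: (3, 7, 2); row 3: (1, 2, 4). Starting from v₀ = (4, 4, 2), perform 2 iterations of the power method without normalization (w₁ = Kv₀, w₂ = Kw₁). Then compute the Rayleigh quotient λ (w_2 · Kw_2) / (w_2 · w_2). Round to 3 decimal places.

λ ≈ 10.681

w1 = Kv₀ = (42, 44, 20)
w2 = Kw1 = (446, 474, 210)
Kw2 = (4754, 5076, 2234)
w2·Kw2 = 446·4754 + 474·5076 + 210·2234 = 4995448; w2·w2 = 446·446 + 474·474 + 210·210 = 467692
λ ≈ 4995448/467692 = 10.681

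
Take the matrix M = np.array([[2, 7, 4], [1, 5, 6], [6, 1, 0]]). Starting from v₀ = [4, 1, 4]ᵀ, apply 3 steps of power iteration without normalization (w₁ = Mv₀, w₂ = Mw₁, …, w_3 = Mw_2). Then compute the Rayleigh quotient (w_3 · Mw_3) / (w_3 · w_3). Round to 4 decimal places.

w1 = Mv₀ = (2·4 + 7·1 + 4·4; 1·4 + 5·1 + 6·4; 6·4 + 1·1 + 0·4) = (31, 33, 25)
w2 = Mw1 = (2·31 + 7·33 + 4·25; 1·31 + 5·33 + 6·25; 6·31 + 1·33 + 0·25) = (393, 346, 219)
w3 = Mw2 = (4084, 3437, 2704)
Mw3 = (43043, 37493, 27941)
w3·Mw3 = 4084·43043 + 3437·37493 + 2704·27941 = 380203517; w3·w3 = 4084·4084 + 3437·3437 + 2704·2704 = 35803641
λ ≈ 380203517/35803641 = 10.6191

λ ≈ 10.6191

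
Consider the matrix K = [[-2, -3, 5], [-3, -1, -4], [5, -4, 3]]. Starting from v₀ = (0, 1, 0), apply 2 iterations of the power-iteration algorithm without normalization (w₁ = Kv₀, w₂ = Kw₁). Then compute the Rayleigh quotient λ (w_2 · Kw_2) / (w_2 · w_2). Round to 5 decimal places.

7.31448

w1 = Kv₀ = ((-2)·0 + (-3)·1 + 5·0; (-3)·0 + (-1)·1 + (-4)·0; 5·0 + (-4)·1 + 3·0) = (-3, -1, -4)
w2 = Kw1 = ((-2)·(-3) + (-3)·(-1) + 5·(-4); (-3)·(-3) + (-1)·(-1) + (-4)·(-4); 5·(-3) + (-4)·(-1) + 3·(-4)) = (-11, 26, -23)
Kw2 = (-171, 99, -228)
w2·Kw2 = (-11)·(-171) + 26·99 + (-23)·(-228) = 9699; w2·w2 = (-11)·(-11) + 26·26 + (-23)·(-23) = 1326
λ ≈ 9699/1326 = 7.31448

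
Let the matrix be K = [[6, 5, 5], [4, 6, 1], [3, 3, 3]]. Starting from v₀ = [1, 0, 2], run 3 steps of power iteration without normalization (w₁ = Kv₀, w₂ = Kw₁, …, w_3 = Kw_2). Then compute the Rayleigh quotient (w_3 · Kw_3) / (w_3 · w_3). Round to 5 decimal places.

λ ≈ 12.32575

w1 = Kv₀ = (6·1 + 5·0 + 5·2; 4·1 + 6·0 + 1·2; 3·1 + 3·0 + 3·2) = (16, 6, 9)
w2 = Kw1 = (6·16 + 5·6 + 5·9; 4·16 + 6·6 + 1·9; 3·16 + 3·6 + 3·9) = (171, 109, 93)
w3 = Kw2 = (2036, 1431, 1119)
Kw3 = (24966, 17849, 13758)
w3·Kw3 = 2036·24966 + 1431·17849 + 1119·13758 = 91767897; w3·w3 = 2036·2036 + 1431·1431 + 1119·1119 = 7445218
λ ≈ 91767897/7445218 = 12.32575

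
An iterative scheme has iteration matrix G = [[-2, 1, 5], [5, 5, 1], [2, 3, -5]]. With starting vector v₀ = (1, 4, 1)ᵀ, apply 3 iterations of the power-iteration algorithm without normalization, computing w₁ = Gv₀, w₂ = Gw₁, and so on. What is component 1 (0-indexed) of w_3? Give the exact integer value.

1202

w1 = Gv₀ = (7, 26, 9)
w2 = Gw1 = (57, 174, 47)
w3 = Gw2 = (295, 1202, 401)
The requested component of w3 is 1202.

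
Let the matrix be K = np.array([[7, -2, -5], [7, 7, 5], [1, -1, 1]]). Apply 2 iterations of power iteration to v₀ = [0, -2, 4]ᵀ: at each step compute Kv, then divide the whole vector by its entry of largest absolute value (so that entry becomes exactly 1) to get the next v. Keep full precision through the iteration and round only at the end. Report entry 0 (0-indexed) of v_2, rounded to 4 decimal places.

1.0000

Kv0 = (-16.00000, 6.00000, 6.00000); divide by -16.00000 → v1 = (1.00000, -0.37500, -0.37500)
Kv1 = (9.62500, 2.50000, 1.00000); divide by 9.62500 → v2 = (1.00000, 0.25974, 0.10390)
Requested entry of v2: -154/-154 = 1.0000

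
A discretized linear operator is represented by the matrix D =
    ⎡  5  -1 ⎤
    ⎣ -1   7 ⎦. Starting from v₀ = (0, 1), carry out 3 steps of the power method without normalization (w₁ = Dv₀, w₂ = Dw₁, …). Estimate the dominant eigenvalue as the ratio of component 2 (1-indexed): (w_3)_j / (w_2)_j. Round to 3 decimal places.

7.240

w1 = Dv₀ = (-1, 7)
w2 = Dw1 = (-12, 50)
w3 = Dw2 = (-110, 362)
Ratio at component: 362 / 50 = 7.240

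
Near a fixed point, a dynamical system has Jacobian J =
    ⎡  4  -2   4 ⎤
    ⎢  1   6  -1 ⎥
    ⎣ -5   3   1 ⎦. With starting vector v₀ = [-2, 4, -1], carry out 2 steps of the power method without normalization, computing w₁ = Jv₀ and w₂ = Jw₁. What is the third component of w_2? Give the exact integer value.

w1 = Jv₀ = (4·(-2) + (-2)·4 + 4·(-1); 1·(-2) + 6·4 + (-1)·(-1); (-5)·(-2) + 3·4 + 1·(-1)) = (-20, 23, 21)
w2 = Jw1 = (4·(-20) + (-2)·23 + 4·21; 1·(-20) + 6·23 + (-1)·21; (-5)·(-20) + 3·23 + 1·21) = (-42, 97, 190)
The requested component of w2 is 190.

190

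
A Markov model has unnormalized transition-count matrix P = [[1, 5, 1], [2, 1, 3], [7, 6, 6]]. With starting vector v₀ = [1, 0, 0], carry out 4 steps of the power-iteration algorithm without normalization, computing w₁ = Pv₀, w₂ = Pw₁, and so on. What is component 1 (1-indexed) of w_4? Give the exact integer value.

w1 = Pv₀ = (1·1 + 5·0 + 1·0; 2·1 + 1·0 + 3·0; 7·1 + 6·0 + 6·0) = (1, 2, 7)
w2 = Pw1 = (1·1 + 5·2 + 1·7; 2·1 + 1·2 + 3·7; 7·1 + 6·2 + 6·7) = (18, 25, 61)
w3 = Pw2 = (204, 244, 642)
w4 = Pw3 = (2066, 2578, 6744)
The requested component of w4 is 2066.

2066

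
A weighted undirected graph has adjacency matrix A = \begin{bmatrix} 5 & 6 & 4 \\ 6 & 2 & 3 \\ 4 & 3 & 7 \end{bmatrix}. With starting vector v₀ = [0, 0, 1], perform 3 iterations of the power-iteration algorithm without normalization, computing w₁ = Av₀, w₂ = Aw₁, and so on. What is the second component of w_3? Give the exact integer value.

w1 = Av₀ = (4, 3, 7)
w2 = Aw1 = (66, 51, 74)
w3 = Aw2 = (932, 720, 935)
The requested component of w3 is 720.

720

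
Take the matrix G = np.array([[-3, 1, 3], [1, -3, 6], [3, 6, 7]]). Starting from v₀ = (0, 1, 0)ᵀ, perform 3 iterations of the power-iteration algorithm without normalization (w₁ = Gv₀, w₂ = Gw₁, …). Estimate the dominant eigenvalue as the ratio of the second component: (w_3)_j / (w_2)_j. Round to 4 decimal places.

w1 = Gv₀ = (1, -3, 6)
w2 = Gw1 = (12, 46, 27)
w3 = Gw2 = (91, 36, 501)
Ratio at component: 36 / 46 = 0.7826

λ ≈ 0.7826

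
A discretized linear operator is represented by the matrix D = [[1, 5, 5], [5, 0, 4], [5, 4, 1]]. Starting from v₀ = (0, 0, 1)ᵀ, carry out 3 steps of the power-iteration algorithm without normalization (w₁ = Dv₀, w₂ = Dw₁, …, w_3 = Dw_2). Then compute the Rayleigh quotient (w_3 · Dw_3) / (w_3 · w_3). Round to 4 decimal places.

w1 = Dv₀ = (1·0 + 5·0 + 5·1; 5·0 + 0·0 + 4·1; 5·0 + 4·0 + 1·1) = (5, 4, 1)
w2 = Dw1 = (1·5 + 5·4 + 5·1; 5·5 + 0·4 + 4·1; 5·5 + 4·4 + 1·1) = (30, 29, 42)
w3 = Dw2 = (385, 318, 308)
Dw3 = (3515, 3157, 3505)
w3·Dw3 = 385·3515 + 318·3157 + 308·3505 = 3436741; w3·w3 = 385·385 + 318·318 + 308·308 = 344213
λ ≈ 3436741/344213 = 9.9843

λ ≈ 9.9843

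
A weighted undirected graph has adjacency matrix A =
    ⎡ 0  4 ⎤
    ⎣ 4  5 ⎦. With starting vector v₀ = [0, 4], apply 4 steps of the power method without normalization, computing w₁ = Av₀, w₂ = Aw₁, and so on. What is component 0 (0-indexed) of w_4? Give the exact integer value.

4560

w1 = Av₀ = (16, 20)
w2 = Aw1 = (80, 164)
w3 = Aw2 = (656, 1140)
w4 = Aw3 = (4560, 8324)
The requested component of w4 is 4560.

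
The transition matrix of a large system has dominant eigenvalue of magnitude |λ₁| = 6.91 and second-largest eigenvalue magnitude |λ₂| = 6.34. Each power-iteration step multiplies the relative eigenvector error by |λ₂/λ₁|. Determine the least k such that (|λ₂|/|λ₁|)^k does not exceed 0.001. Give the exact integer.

81

|λ₂/λ₁| = 6.34/6.91 = 0.91751
Need k ≥ ln(0.001) / ln(0.91751) = -6.9078 / -0.0861 ≈ 80.238
Smallest integer k satisfying the bound: 81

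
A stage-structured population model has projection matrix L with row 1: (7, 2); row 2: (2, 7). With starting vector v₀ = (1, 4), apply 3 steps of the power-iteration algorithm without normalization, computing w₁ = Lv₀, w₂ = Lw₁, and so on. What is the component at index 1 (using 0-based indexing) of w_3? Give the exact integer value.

2010

w1 = Lv₀ = (7·1 + 2·4; 2·1 + 7·4) = (15, 30)
w2 = Lw1 = (7·15 + 2·30; 2·15 + 7·30) = (165, 240)
w3 = Lw2 = (1635, 2010)
The requested component of w3 is 2010.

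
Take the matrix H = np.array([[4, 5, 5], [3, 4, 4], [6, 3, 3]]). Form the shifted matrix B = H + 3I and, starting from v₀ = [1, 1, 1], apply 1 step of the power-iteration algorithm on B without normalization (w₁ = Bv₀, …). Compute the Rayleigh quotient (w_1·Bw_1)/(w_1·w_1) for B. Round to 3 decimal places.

B = H + 3I has rows (7, 5, 5); (3, 7, 4); (6, 3, 6)
w1 = Bv₀ = (7·1 + 5·1 + 5·1; 3·1 + 7·1 + 4·1; 6·1 + 3·1 + 6·1) = (17, 14, 15)
Bw1 = (264, 209, 234)
w1·Bw1 = 10924; w1·w1 = 710; μ ≈ 10924/710 = 15.386

μ ≈ 15.386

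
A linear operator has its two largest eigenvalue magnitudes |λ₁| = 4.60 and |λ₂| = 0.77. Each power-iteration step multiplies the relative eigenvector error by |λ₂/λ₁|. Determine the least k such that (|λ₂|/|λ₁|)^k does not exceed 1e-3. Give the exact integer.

|λ₂/λ₁| = 0.77/4.60 = 0.16739
Need k ≥ ln(1e-3) / ln(0.16739) = -6.9078 / -1.7874 ≈ 3.865
Smallest integer k satisfying the bound: 4

4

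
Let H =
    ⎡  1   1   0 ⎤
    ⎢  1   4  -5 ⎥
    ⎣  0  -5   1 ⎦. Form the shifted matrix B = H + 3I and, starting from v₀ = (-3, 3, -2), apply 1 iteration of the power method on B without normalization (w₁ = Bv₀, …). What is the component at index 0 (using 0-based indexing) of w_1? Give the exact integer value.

B = H + 3I has rows (4, 1, 0); (1, 7, -5); (0, -5, 4)
w1 = Bv₀ = (4·(-3) + 1·3 + 0·(-2); 1·(-3) + 7·3 + (-5)·(-2); 0·(-3) + (-5)·3 + 4·(-2)) = (-9, 28, -23)
Requested component of w1: -9

-9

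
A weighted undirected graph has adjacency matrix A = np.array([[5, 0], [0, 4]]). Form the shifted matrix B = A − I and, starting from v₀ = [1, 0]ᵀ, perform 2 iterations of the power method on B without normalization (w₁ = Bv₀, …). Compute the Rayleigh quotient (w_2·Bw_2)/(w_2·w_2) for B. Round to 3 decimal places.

μ ≈ 4.000

B = A − I has rows (4, 0); (0, 3)
w1 = Bv₀ = (4·1 + 0·0; 0·1 + 3·0) = (4, 0)
w2 = Bw1 = (4·4 + 0·0; 0·4 + 3·0) = (16, 0)
Bw2 = (64, 0)
w2·Bw2 = 1024; w2·w2 = 256; μ ≈ 1024/256 = 4.000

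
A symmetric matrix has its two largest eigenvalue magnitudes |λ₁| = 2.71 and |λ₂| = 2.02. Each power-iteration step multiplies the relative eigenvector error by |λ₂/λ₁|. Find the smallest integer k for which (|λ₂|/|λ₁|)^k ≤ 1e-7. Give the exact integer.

55

|λ₂/λ₁| = 2.02/2.71 = 0.74539
Need k ≥ ln(1e-7) / ln(0.74539) = -16.1181 / -0.2939 ≈ 54.851
Smallest integer k satisfying the bound: 55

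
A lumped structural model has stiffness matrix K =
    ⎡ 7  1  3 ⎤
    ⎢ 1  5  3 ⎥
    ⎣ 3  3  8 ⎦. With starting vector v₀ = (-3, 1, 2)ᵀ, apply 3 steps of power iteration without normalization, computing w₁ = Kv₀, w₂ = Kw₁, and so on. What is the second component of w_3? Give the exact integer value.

w1 = Kv₀ = (7·(-3) + 1·1 + 3·2; 1·(-3) + 5·1 + 3·2; 3·(-3) + 3·1 + 8·2) = (-14, 8, 10)
w2 = Kw1 = (7·(-14) + 1·8 + 3·10; 1·(-14) + 5·8 + 3·10; 3·(-14) + 3·8 + 8·10) = (-60, 56, 62)
w3 = Kw2 = (-178, 406, 484)
The requested component of w3 is 406.

406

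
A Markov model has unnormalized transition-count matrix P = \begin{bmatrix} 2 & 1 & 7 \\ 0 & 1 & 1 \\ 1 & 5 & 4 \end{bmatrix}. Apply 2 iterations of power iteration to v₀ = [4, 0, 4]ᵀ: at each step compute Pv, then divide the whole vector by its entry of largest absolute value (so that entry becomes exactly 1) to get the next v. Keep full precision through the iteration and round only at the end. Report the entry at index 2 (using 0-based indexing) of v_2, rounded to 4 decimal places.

0.6296

Pv0 = (36.00000, 4.00000, 20.00000); divide by 36.00000 → v1 = (1.00000, 0.11111, 0.55556)
Pv1 = (6.00000, 0.66667, 3.77778); divide by 6.00000 → v2 = (1.00000, 0.11111, 0.62963)
Requested entry of v2: 136/216 = 0.6296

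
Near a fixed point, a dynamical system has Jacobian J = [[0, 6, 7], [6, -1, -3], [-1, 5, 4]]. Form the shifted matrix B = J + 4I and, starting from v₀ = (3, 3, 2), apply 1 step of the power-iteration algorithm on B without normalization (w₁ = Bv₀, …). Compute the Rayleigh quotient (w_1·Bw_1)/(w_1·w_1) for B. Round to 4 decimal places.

11.0709

B = J + 4I has rows (4, 6, 7); (6, 3, -3); (-1, 5, 8)
w1 = Bv₀ = (4·3 + 6·3 + 7·2; 6·3 + 3·3 + (-3)·2; (-1)·3 + 5·3 + 8·2) = (44, 21, 28)
Bw1 = (498, 243, 285)
w1·Bw1 = 34995; w1·w1 = 3161; μ ≈ 34995/3161 = 11.0709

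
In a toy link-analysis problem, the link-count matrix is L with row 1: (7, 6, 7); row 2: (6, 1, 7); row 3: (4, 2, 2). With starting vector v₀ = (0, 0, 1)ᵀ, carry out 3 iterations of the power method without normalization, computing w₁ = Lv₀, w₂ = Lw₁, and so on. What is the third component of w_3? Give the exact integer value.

w1 = Lv₀ = (7, 7, 2)
w2 = Lw1 = (105, 63, 46)
w3 = Lw2 = (1435, 1015, 638)
The requested component of w3 is 638.

638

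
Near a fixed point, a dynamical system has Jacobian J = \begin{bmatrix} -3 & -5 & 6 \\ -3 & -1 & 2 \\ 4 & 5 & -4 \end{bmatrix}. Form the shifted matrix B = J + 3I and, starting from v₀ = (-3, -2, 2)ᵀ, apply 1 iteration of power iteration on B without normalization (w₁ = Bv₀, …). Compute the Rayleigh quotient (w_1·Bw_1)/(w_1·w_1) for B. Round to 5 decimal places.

μ ≈ -7.70377

B = J + 3I has rows (0, -5, 6); (-3, 2, 2); (4, 5, -1)
w1 = Bv₀ = (0·(-3) + (-5)·(-2) + 6·2; (-3)·(-3) + 2·(-2) + 2·2; 4·(-3) + 5·(-2) + (-1)·2) = (22, 9, -24)
Bw1 = (-189, -96, 157)
w1·Bw1 = -8790; w1·w1 = 1141; μ ≈ -8790/1141 = -7.70377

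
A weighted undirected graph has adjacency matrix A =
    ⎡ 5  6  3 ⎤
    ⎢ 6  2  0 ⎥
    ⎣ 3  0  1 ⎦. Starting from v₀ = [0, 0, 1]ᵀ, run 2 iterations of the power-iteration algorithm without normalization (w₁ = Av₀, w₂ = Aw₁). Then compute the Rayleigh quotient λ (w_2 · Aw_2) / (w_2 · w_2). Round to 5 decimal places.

λ ≈ 9.80749

w1 = Av₀ = (3, 0, 1)
w2 = Aw1 = (18, 18, 10)
Aw2 = (228, 144, 64)
w2·Aw2 = 18·228 + 18·144 + 10·64 = 7336; w2·w2 = 18·18 + 18·18 + 10·10 = 748
λ ≈ 7336/748 = 9.80749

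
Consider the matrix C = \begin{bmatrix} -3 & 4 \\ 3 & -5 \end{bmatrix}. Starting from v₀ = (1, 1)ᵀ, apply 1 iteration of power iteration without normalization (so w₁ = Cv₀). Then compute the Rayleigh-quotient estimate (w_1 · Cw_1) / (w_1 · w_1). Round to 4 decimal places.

w1 = Cv₀ = (1, -2)
Cw1 = (-11, 13)
w1·Cw1 = 1·(-11) + (-2)·13 = -37; w1·w1 = 1·1 + (-2)·(-2) = 5
λ ≈ -37/5 = -7.4000

λ ≈ -7.4000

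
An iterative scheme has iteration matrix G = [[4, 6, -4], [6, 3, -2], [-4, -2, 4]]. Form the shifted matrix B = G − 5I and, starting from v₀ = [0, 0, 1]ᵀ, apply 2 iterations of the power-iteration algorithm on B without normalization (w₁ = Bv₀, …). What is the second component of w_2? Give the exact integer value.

B = G − 5I has rows (-1, 6, -4); (6, -2, -2); (-4, -2, -1)
w1 = Bv₀ = ((-1)·0 + 6·0 + (-4)·1; 6·0 + (-2)·0 + (-2)·1; (-4)·0 + (-2)·0 + (-1)·1) = (-4, -2, -1)
w2 = Bw1 = ((-1)·(-4) + 6·(-2) + (-4)·(-1); 6·(-4) + (-2)·(-2) + (-2)·(-1); (-4)·(-4) + (-2)·(-2) + (-1)·(-1)) = (-4, -18, 21)
Requested component of w2: -18

-18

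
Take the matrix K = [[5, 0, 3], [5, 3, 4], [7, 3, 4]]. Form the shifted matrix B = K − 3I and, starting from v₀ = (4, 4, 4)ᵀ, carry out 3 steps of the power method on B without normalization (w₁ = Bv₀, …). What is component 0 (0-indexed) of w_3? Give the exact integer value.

1220

B = K − 3I has rows (2, 0, 3); (5, 0, 4); (7, 3, 1)
w1 = Bv₀ = (20, 36, 44)
w2 = Bw1 = (172, 276, 292)
w3 = Bw2 = (1220, 2028, 2324)
Requested component of w3: 1220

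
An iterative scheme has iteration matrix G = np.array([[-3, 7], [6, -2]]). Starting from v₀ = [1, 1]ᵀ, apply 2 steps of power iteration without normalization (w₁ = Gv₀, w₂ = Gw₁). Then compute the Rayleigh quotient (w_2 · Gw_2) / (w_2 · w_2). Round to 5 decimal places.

w1 = Gv₀ = (4, 4)
w2 = Gw1 = (16, 16)
Gw2 = (64, 64)
w2·Gw2 = 16·64 + 16·64 = 2048; w2·w2 = 16·16 + 16·16 = 512
λ ≈ 2048/512 = 4.00000

λ ≈ 4.00000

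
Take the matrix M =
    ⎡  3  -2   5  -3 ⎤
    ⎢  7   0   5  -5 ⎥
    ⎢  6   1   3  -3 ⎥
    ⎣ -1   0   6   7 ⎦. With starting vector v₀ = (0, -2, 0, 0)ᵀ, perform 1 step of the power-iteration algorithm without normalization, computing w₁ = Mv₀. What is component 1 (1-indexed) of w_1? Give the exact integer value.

w1 = Mv₀ = (3·0 + (-2)·(-2) + 5·0 + (-3)·0; 7·0 + 0·(-2) + 5·0 + (-5)·0; 6·0 + 1·(-2) + 3·0 + (-3)·0; (-1)·0 + 0·(-2) + 6·0 + 7·0) = (4, 0, -2, 0)
The requested component of w1 is 4.

4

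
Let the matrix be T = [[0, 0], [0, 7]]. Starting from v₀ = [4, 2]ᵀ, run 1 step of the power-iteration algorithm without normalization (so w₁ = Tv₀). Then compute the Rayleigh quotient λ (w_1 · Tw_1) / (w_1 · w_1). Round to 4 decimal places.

λ ≈ 7.0000

w1 = Tv₀ = (0·4 + 0·2; 0·4 + 7·2) = (0, 14)
Tw1 = (0, 98)
w1·Tw1 = 0·0 + 14·98 = 1372; w1·w1 = 0·0 + 14·14 = 196
λ ≈ 1372/196 = 7.0000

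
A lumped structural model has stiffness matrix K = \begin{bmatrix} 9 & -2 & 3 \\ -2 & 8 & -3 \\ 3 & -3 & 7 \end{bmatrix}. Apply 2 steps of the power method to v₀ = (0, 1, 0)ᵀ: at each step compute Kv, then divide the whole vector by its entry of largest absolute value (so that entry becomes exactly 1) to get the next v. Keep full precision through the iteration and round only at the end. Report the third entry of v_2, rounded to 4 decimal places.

-0.6623

Kv0 = (-2.00000, 8.00000, -3.00000); divide by 8.00000 → v1 = (-0.25000, 1.00000, -0.37500)
Kv1 = (-5.37500, 9.62500, -6.37500); divide by 9.62500 → v2 = (-0.55844, 1.00000, -0.66234)
Requested entry of v2: -51/77 = -0.6623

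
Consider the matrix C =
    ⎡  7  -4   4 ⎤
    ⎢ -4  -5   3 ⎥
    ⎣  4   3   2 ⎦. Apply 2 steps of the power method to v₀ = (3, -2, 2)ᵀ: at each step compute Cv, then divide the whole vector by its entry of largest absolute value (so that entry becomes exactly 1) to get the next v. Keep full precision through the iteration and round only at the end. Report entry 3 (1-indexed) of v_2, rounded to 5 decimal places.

0.63604

Cv0 = (37.000000, 4.000000, 10.000000); divide by 37.000000 → v1 = (1.000000, 0.108108, 0.270270)
Cv1 = (7.648649, -3.729730, 4.864865); divide by 7.648649 → v2 = (1.000000, -0.487633, 0.636042)
Requested entry of v2: 180/283 = 0.63604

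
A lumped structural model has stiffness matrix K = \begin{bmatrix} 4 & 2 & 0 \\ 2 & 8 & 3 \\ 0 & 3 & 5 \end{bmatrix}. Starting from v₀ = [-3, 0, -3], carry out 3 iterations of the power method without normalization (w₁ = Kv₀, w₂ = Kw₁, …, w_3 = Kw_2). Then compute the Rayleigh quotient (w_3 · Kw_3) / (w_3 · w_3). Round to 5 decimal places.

10.32025

w1 = Kv₀ = (-12, -15, -15)
w2 = Kw1 = (-78, -189, -120)
w3 = Kw2 = (-690, -2028, -1167)
Kw3 = (-6816, -21105, -11919)
w3·Kw3 = (-690)·(-6816) + (-2028)·(-21105) + (-1167)·(-11919) = 61413453; w3·w3 = (-690)·(-690) + (-2028)·(-2028) + (-1167)·(-1167) = 5950773
λ ≈ 61413453/5950773 = 10.32025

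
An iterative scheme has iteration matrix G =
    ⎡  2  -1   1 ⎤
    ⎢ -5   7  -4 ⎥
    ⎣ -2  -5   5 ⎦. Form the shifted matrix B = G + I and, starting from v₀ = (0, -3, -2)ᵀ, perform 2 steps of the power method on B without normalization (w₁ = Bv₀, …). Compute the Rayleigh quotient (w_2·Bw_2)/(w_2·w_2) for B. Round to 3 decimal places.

μ ≈ 11.953

B = G + I has rows (3, -1, 1); (-5, 8, -4); (-2, -5, 6)
w1 = Bv₀ = (1, -16, 3)
w2 = Bw1 = (22, -145, 96)
Bw2 = (307, -1654, 1257)
w2·Bw2 = 367256; w2·w2 = 30725; μ ≈ 367256/30725 = 11.953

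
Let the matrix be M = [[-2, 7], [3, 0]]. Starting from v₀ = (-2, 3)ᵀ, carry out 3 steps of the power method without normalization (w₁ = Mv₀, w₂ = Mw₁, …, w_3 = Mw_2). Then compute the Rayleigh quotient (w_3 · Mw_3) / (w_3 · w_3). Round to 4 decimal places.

λ ≈ -5.1173

w1 = Mv₀ = (25, -6)
w2 = Mw1 = (-92, 75)
w3 = Mw2 = (709, -276)
Mw3 = (-3350, 2127)
w3·Mw3 = 709·(-3350) + (-276)·2127 = -2962202; w3·w3 = 709·709 + (-276)·(-276) = 578857
λ ≈ -2962202/578857 = -5.1173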